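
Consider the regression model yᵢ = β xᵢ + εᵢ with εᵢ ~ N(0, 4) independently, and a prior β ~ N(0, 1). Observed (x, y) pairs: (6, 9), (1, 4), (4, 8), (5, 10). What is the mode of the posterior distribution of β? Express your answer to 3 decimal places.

β̂_MAP = 1.707

log p(β | y) = −Σ(yᵢ − βxᵢ)²/(2·4) − β²/(2·1) + const.
Setting the derivative to zero: Σxᵢ(yᵢ − βxᵢ)/4 − β/1 = 0, so β = Σxᵢyᵢ / (Σxᵢ² + σ²/τ²).
Σxᵢyᵢ = 6·9 + 1·4 + 4·8 + 5·10 = 140; Σxᵢ² = 78; σ²/τ² = 4.
β̂_MAP = 140 / (78 + 4) = 140/82 ≈ 1.707.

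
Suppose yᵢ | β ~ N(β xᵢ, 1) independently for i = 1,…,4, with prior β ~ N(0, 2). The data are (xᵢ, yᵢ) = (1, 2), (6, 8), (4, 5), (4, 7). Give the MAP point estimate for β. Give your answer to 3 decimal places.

log p(β | y) = −Σ(yᵢ − βxᵢ)²/(2·1) − β²/(2·2) + const.
Setting the derivative to zero: Σxᵢ(yᵢ − βxᵢ)/1 − β/2 = 0, so β = Σxᵢyᵢ / (Σxᵢ² + σ²/τ²).
Σxᵢyᵢ = 1·2 + 6·8 + 4·5 + 4·7 = 98; Σxᵢ² = 69; σ²/τ² = 0.5.
β̂_MAP = 98 / (69 + 0.5) = 98/69.5 ≈ 1.410.

β̂_MAP = 1.410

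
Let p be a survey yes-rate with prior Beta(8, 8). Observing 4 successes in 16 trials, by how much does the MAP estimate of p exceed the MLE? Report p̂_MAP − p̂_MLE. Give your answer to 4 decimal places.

Posterior is Beta(12, 20); MAP = (12−1)/(32−2) = 11/30 ≈ 0.36667.
MLE ignores the prior: p̂_MLE = k/n = 4/16 ≈ 0.25000.
Difference = 11/30 − 4/16 = 7/60 ≈ 0.1167.

MAP − MLE = 0.1167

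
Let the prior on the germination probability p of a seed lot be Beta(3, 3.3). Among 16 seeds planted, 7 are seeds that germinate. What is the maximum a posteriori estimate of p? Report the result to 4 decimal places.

p̂_MAP = 0.4433

Prior: Beta(3, 3.3).
Data: 7 successes in 16 trials. The binomial likelihood contributes p^7(1−p)^9, so the posterior is Beta(3+7, 3.3+9) = Beta(10, 12.3).
For Beta(a, b) with a, b > 1 the mode is (a−1)/(a+b−2) = 9/20.3 ≈ 0.4433.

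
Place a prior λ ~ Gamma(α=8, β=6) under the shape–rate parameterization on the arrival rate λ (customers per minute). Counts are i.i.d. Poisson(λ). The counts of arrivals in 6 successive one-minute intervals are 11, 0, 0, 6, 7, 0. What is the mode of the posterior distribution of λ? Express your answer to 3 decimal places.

Σxᵢ = 11+0+0+6+7+0 = 24, with n = 6.
Posterior ∝ λ^7e^(−6λ) · λ^24e^(−6λ) = λ^31e^(−12λ), i.e. Gamma(shape=32, rate=12).
The mode of a Gamma(a, b) with a ≥ 1 (shape–rate) is (a−1)/b = 31/12 ≈ 2.583.

λ̂_MAP = 2.583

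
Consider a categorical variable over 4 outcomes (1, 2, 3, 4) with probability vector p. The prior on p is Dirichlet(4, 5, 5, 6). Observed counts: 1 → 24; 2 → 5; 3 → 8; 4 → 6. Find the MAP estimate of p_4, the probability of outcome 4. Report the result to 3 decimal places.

MAP estimate: 0.186

The posterior is Dirichlet(αᵢ + nᵢ) = Dirichlet(28, 10, 13, 12).
For a Dirichlet(a₁,…,a_K) with all aᵢ > 1, the mode has j-th component (aⱼ − 1)/(Σaᵢ − K).
Here Σaᵢ = 63 and K = 4, so p_4 = (12 − 1)/(63 − 4) = 11/59 ≈ 0.186.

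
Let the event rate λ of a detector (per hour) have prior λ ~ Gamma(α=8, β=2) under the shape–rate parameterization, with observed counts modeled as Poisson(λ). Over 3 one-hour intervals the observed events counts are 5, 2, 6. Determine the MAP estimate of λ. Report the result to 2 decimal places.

λ̂_MAP = 4.00

Σxᵢ = 5+2+6 = 13, with n = 3.
Posterior ∝ λ^7e^(−2λ) · λ^13e^(−3λ) = λ^20e^(−5λ), i.e. Gamma(shape=21, rate=5).
The mode of a Gamma(a, b) with a ≥ 1 (shape–rate) is (a−1)/b = 20/5 ≈ 4.00.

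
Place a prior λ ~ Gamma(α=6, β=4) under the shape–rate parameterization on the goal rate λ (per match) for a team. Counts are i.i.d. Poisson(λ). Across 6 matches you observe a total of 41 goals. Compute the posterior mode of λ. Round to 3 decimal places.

λ̂_MAP = 4.600

Σxᵢ = 41, n = 6.
Posterior ∝ λ^5e^(−4λ) · λ^41e^(−6λ) = λ^46e^(−10λ), i.e. Gamma(shape=47, rate=10).
The mode of a Gamma(a, b) with a ≥ 1 (shape–rate) is (a−1)/b = 46/10 ≈ 4.600.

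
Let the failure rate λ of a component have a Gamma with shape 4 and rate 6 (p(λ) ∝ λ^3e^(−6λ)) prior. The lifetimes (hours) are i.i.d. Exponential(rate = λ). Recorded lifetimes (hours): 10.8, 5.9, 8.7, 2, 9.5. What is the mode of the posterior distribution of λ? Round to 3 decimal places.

The Exponential(rate=λ) likelihood is ∝ λ^n e^(−λΣtᵢ). Here n = 5 and Σtᵢ = 10.8 + 5.9 + 8.7 + 2 + 9.5 = 36.9.
Posterior ∝ λ^3e^(−6λ) · λ^5e^(−36.9λ) = λ^8e^(−42.9λ), i.e. Gamma(9, 42.9).
Mode = (a−1)/b = 8/42.9 ≈ 0.186.

λ̂_MAP = 0.186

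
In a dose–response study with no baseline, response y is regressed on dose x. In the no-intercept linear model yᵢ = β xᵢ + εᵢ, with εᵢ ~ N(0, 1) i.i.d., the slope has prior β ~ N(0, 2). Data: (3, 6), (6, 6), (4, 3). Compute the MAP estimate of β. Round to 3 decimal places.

β̂_MAP = 1.073

log p(β | y) = −Σ(yᵢ − βxᵢ)²/(2·1) − β²/(2·2) + const.
Setting the derivative to zero: Σxᵢ(yᵢ − βxᵢ)/1 − β/2 = 0, so β = Σxᵢyᵢ / (Σxᵢ² + σ²/τ²).
Σxᵢyᵢ = 3·6 + 6·6 + 4·3 = 66; Σxᵢ² = 61; σ²/τ² = 0.5.
β̂_MAP = 66 / (61 + 0.5) = 66/61.5 ≈ 1.073.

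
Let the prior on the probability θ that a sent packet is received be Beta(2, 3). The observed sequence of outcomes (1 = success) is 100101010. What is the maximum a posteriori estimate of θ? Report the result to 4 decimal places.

Prior: Beta(2, 3).
Data: 4 successes in 9 trials (from the sequence). The binomial likelihood contributes θ^4(1−θ)^5, so the posterior is Beta(2+4, 3+5) = Beta(6, 8).
For Beta(a, b) with a, b > 1 the mode is (a−1)/(a+b−2) = 5/12 ≈ 0.4167.

θ̂_MAP = 0.4167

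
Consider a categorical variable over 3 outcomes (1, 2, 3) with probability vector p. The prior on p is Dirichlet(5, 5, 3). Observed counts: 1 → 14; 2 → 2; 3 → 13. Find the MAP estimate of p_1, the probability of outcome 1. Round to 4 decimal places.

The posterior is Dirichlet(αᵢ + nᵢ) = Dirichlet(19, 7, 16).
For a Dirichlet(a₁,…,a_K) with all aᵢ > 1, the mode has j-th component (aⱼ − 1)/(Σaᵢ − K).
Here Σaᵢ = 42 and K = 3, so p_1 = (19 − 1)/(42 − 3) = 18/39 ≈ 0.4615.

MAP estimate: 0.4615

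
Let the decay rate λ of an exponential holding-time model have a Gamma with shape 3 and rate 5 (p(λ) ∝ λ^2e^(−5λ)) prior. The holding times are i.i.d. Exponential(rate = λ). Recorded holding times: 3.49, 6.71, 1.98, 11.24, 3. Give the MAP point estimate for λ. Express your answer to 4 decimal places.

λ̂_MAP = 0.2228

The Exponential(rate=λ) likelihood is ∝ λ^n e^(−λΣtᵢ). Here n = 5 and Σtᵢ = 3.49 + 6.71 + 1.98 + 11.24 + 3 = 26.42.
Posterior ∝ λ^2e^(−5λ) · λ^5e^(−26.42λ) = λ^7e^(−31.42λ), i.e. Gamma(8, 31.42).
Mode = (a−1)/b = 7/31.42 ≈ 0.2228.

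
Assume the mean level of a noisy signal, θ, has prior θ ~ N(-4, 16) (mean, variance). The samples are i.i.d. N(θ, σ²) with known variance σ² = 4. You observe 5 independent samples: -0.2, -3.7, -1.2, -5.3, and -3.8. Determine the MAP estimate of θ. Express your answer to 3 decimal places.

θ̂_MAP = -2.895

n = 5; x̄ = ((-0.2) + (-3.7) + (-1.2) + (-5.3) + (-3.8))/5 = -14.2/5 = -2.84.
For a Normal prior and Normal likelihood with known variance, the posterior is Normal; its mode equals its mean, the precision-weighted average.
Prior precision 1/σ₀² = 1/16 = 0.0625; data precision n/σ² = 5/4 = 1.25.
θ̂ = (0.0625·(-4) + 1.25·(-2.84)) / (0.0625 + 1.25) = (-3.8)/1.3125 = -304/105 ≈ -2.895.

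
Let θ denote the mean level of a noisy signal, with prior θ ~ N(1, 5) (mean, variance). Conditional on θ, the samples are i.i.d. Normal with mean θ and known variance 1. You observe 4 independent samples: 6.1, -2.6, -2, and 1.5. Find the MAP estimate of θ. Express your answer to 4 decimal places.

θ̂_MAP = 0.7619

n = 4; x̄ = (6.1 + (-2.6) + (-2) + 1.5)/4 = 3/4 = 0.75.
For a Normal prior and Normal likelihood with known variance, the posterior is Normal; its mode equals its mean, the precision-weighted average.
Prior precision 1/σ₀² = 1/5 = 0.2; data precision n/σ² = 4/1 = 4.
θ̂ = (0.2·1 + 4·0.75) / (0.2 + 4) = 3.2/4.2 = 16/21 ≈ 0.7619.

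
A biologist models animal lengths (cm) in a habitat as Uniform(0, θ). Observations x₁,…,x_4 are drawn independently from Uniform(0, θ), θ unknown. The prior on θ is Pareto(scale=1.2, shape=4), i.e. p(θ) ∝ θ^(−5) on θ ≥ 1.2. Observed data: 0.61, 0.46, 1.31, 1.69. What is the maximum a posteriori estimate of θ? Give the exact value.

θ̂_MAP = 1.69

The Uniform(0, θ) likelihood is θ^(−n) for θ ≥ max(xᵢ), zero otherwise. Here max(xᵢ) = 1.69.
Posterior ∝ θ^(−5) · θ^(−4) = θ^(−9) on θ ≥ max(1.2, 1.69) = 1.69.
This density is strictly decreasing in θ, so the posterior mode lies at the lower boundary of the support.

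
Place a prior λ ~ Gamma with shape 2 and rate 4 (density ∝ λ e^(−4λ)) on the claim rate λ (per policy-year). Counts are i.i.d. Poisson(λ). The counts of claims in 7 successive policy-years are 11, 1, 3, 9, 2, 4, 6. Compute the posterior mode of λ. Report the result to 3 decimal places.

Σxᵢ = 11+1+3+9+2+4+6 = 36, with n = 7.
Posterior ∝ λe^(−4λ) · λ^36e^(−7λ) = λ^37e^(−11λ), i.e. Gamma(shape=38, rate=11).
The mode of a Gamma(a, b) with a ≥ 1 (shape–rate) is (a−1)/b = 37/11 ≈ 3.364.

λ̂_MAP = 3.364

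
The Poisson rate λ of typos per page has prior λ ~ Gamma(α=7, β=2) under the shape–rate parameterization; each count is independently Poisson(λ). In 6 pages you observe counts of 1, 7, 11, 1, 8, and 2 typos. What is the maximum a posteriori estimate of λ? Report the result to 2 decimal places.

λ̂_MAP = 4.50

Σxᵢ = 1+7+11+1+8+2 = 30, with n = 6.
Posterior ∝ λ^6e^(−2λ) · λ^30e^(−6λ) = λ^36e^(−8λ), i.e. Gamma(shape=37, rate=8).
The mode of a Gamma(a, b) with a ≥ 1 (shape–rate) is (a−1)/b = 36/8 ≈ 4.50.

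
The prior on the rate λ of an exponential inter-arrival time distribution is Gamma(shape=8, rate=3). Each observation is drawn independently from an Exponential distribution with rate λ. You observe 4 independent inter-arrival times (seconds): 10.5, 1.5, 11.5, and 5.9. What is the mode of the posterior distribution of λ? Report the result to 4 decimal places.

The Exponential(rate=λ) likelihood is ∝ λ^n e^(−λΣtᵢ). Here n = 4 and Σtᵢ = 10.5 + 1.5 + 11.5 + 5.9 = 29.4.
Posterior ∝ λ^7e^(−3λ) · λ^4e^(−29.4λ) = λ^11e^(−32.4λ), i.e. Gamma(12, 32.4).
Mode = (a−1)/b = 11/32.4 ≈ 0.3395.

λ̂_MAP = 0.3395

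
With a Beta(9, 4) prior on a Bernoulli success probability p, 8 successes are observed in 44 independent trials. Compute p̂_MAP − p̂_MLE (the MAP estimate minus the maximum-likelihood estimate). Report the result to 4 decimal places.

MAP − MLE = 0.1091

Posterior is Beta(17, 40); MAP = (17−1)/(57−2) = 16/55 ≈ 0.29091.
MLE ignores the prior: p̂_MLE = k/n = 8/44 ≈ 0.18182.
Difference = 16/55 − 8/44 = 6/55 ≈ 0.1091.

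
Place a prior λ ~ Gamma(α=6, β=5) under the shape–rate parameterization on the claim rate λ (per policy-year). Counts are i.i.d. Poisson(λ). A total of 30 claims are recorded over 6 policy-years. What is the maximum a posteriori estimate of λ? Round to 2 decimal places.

λ̂_MAP = 3.18

Σxᵢ = 30, n = 6.
Posterior ∝ λ^5e^(−5λ) · λ^30e^(−6λ) = λ^35e^(−11λ), i.e. Gamma(shape=36, rate=11).
The mode of a Gamma(a, b) with a ≥ 1 (shape–rate) is (a−1)/b = 35/11 ≈ 3.18.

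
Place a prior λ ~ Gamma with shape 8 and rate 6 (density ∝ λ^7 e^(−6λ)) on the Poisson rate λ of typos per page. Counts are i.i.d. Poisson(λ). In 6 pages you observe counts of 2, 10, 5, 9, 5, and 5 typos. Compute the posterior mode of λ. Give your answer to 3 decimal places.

λ̂_MAP = 3.583

Σxᵢ = 2+10+5+9+5+5 = 36, with n = 6.
Posterior ∝ λ^7e^(−6λ) · λ^36e^(−6λ) = λ^43e^(−12λ), i.e. Gamma(shape=44, rate=12).
The mode of a Gamma(a, b) with a ≥ 1 (shape–rate) is (a−1)/b = 43/12 ≈ 3.583.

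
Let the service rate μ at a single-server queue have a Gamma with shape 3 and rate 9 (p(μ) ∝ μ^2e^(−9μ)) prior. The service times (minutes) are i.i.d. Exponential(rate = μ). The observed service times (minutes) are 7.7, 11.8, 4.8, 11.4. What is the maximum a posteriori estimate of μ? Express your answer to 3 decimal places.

μ̂_MAP = 0.134

The Exponential(rate=μ) likelihood is ∝ μ^n e^(−μΣtᵢ). Here n = 4 and Σtᵢ = 7.7 + 11.8 + 4.8 + 11.4 = 35.7.
Posterior ∝ μ^2e^(−9μ) · μ^4e^(−35.7μ) = μ^6e^(−44.7μ), i.e. Gamma(7, 44.7).
Mode = (a−1)/b = 6/44.7 ≈ 0.134.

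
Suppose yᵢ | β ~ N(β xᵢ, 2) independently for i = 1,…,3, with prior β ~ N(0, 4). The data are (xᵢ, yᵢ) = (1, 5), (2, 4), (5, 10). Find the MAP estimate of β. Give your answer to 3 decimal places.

log p(β | y) = −Σ(yᵢ − βxᵢ)²/(2·2) − β²/(2·4) + const.
Setting the derivative to zero: Σxᵢ(yᵢ − βxᵢ)/2 − β/4 = 0, so β = Σxᵢyᵢ / (Σxᵢ² + σ²/τ²).
Σxᵢyᵢ = 1·5 + 2·4 + 5·10 = 63; Σxᵢ² = 30; σ²/τ² = 0.5.
β̂_MAP = 63 / (30 + 0.5) = 63/30.5 ≈ 2.066.

β̂_MAP = 2.066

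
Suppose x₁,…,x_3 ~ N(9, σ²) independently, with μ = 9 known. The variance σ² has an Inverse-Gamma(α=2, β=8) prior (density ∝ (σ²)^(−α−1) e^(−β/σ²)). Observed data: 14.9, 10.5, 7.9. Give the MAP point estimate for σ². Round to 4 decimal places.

Sum of squared deviations about the known mean: SS = (14.9−9)² + (10.5−9)² + (7.9−9)² = 38.27.
The Normal likelihood contributes (σ²)^(−n/2) exp(−SS/(2σ²)), so the posterior is Inverse-Gamma(α + n/2, β + SS/2) = Inverse-Gamma(3.5, 27.135).
The mode of Inverse-Gamma(a, b) is b/(a+1) = 27.135/4.5 ≈ 6.0300.

σ̂²_MAP = 6.0300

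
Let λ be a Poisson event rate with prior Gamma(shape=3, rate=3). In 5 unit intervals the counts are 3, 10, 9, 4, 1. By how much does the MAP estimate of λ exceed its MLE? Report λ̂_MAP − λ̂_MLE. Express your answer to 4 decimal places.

MAP − MLE = -1.7750

Σxᵢ = 27. Posterior is Gamma(30, 8); MAP = (30−1)/8 = 29/8 ≈ 3.62500.
MLE = x̄ = 27/5 ≈ 5.40000.
Difference = 29/8 − 27/5 = -71/40 ≈ -1.7750.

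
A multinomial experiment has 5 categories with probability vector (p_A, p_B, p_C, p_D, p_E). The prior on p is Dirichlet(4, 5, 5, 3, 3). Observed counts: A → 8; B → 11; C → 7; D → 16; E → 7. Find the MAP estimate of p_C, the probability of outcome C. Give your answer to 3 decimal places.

The posterior is Dirichlet(αᵢ + nᵢ) = Dirichlet(12, 16, 12, 19, 10).
For a Dirichlet(a₁,…,a_K) with all aᵢ > 1, the mode has j-th component (aⱼ − 1)/(Σaᵢ − K).
Here Σaᵢ = 69 and K = 5, so p_C = (12 − 1)/(69 − 5) = 11/64 ≈ 0.172.

MAP estimate of p_C = 0.172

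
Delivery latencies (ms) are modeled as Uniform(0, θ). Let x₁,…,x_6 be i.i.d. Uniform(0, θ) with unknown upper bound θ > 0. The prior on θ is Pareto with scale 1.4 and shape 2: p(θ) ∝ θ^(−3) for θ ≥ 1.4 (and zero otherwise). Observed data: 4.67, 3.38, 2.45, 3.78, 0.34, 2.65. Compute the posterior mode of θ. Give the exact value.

θ̂_MAP = 4.67

The Uniform(0, θ) likelihood is θ^(−n) for θ ≥ max(xᵢ), zero otherwise. Here max(xᵢ) = 4.67.
Posterior ∝ θ^(−3) · θ^(−6) = θ^(−9) on θ ≥ max(1.4, 4.67) = 4.67.
This density is strictly decreasing in θ, so the posterior mode lies at the lower boundary of the support.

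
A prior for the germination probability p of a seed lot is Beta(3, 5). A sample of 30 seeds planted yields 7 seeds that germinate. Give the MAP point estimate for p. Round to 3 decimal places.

Prior: Beta(3, 5).
Data: 7 successes in 30 trials. The binomial likelihood contributes p^7(1−p)^23, so the posterior is Beta(3+7, 5+23) = Beta(10, 28).
For Beta(a, b) with a, b > 1 the mode is (a−1)/(a+b−2) = 9/36 ≈ 0.250.

p̂_MAP = 0.250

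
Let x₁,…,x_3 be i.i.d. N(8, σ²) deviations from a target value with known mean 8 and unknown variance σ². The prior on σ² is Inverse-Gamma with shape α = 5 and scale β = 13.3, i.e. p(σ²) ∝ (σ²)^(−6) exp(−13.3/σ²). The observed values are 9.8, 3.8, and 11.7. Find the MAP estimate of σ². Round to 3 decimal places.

σ̂²_MAP = 4.078

Sum of squared deviations about the known mean: SS = (9.8−8)² + (3.8−8)² + (11.7−8)² = 34.57.
The Normal likelihood contributes (σ²)^(−n/2) exp(−SS/(2σ²)), so the posterior is Inverse-Gamma(α + n/2, β + SS/2) = Inverse-Gamma(6.5, 30.585).
The mode of Inverse-Gamma(a, b) is b/(a+1) = 30.585/7.5 ≈ 4.078.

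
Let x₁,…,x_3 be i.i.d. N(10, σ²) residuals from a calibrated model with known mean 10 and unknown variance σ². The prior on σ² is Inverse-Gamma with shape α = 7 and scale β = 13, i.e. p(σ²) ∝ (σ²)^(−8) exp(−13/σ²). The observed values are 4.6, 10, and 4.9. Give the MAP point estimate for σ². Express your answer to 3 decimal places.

σ̂²_MAP = 4.272

Sum of squared deviations about the known mean: SS = (4.6−10)² + (10−10)² + (4.9−10)² = 55.17.
The Normal likelihood contributes (σ²)^(−n/2) exp(−SS/(2σ²)), so the posterior is Inverse-Gamma(α + n/2, β + SS/2) = Inverse-Gamma(8.5, 40.585).
The mode of Inverse-Gamma(a, b) is b/(a+1) = 40.585/9.5 ≈ 4.272.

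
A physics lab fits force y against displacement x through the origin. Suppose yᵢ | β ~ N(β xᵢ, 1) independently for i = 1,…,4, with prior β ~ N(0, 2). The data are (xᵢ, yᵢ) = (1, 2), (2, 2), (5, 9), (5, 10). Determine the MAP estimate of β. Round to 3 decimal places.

β̂_MAP = 1.820

log p(β | y) = −Σ(yᵢ − βxᵢ)²/(2·1) − β²/(2·2) + const.
Setting the derivative to zero: Σxᵢ(yᵢ − βxᵢ)/1 − β/2 = 0, so β = Σxᵢyᵢ / (Σxᵢ² + σ²/τ²).
Σxᵢyᵢ = 1·2 + 2·2 + 5·9 + 5·10 = 101; Σxᵢ² = 55; σ²/τ² = 0.5.
β̂_MAP = 101 / (55 + 0.5) = 101/55.5 ≈ 1.820.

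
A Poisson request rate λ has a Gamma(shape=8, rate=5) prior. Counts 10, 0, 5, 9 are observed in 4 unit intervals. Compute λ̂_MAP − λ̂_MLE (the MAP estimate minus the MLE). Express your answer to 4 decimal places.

Σxᵢ = 24. Posterior is Gamma(32, 9); MAP = (32−1)/9 = 31/9 ≈ 3.44444.
MLE = x̄ = 24/4 ≈ 6.00000.
Difference = 31/9 − 24/4 = -23/9 ≈ -2.5556.

MAP − MLE = -2.5556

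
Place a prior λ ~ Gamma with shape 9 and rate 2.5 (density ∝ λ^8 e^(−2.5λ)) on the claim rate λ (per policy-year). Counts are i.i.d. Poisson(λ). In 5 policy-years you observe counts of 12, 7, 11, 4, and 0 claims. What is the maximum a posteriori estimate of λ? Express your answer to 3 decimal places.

λ̂_MAP = 5.600

Σxᵢ = 12+7+11+4+0 = 34, with n = 5.
Posterior ∝ λ^8e^(−2.5λ) · λ^34e^(−5λ) = λ^42e^(−7.5λ), i.e. Gamma(shape=43, rate=7.5).
The mode of a Gamma(a, b) with a ≥ 1 (shape–rate) is (a−1)/b = 42/7.5 ≈ 5.600.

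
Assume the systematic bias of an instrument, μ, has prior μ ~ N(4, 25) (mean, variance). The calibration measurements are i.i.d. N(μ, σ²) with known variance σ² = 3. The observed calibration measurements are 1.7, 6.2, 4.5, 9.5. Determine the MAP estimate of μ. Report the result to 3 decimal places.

μ̂_MAP = 5.432

n = 4; x̄ = (1.7 + 6.2 + 4.5 + 9.5)/4 = 21.9/4 = 5.475.
For a Normal prior and Normal likelihood with known variance, the posterior is Normal; its mode equals its mean, the precision-weighted average.
Prior precision 1/σ₀² = 1/25 = 0.04; data precision n/σ² = 4/3.
μ̂ = (0.04·4 + (4/3)·5.475) / (0.04 + 4/3) = 7.46/(103/75) = 1119/206 ≈ 5.432.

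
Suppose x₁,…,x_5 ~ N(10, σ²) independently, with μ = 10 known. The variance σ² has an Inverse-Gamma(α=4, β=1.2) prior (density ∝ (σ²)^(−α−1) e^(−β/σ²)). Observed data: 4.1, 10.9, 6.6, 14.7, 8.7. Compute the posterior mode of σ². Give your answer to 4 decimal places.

Sum of squared deviations about the known mean: SS = (4.1−10)² + (10.9−10)² + (6.6−10)² + (14.7−10)² + (8.7−10)² = 70.96.
The Normal likelihood contributes (σ²)^(−n/2) exp(−SS/(2σ²)), so the posterior is Inverse-Gamma(α + n/2, β + SS/2) = Inverse-Gamma(6.5, 36.68).
The mode of Inverse-Gamma(a, b) is b/(a+1) = 36.68/7.5 ≈ 4.8907.

σ̂²_MAP = 4.8907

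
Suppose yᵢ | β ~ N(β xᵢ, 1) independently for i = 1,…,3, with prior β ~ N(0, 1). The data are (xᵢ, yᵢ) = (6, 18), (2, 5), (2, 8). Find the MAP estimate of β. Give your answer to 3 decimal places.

log p(β | y) = −Σ(yᵢ − βxᵢ)²/(2·1) − β²/(2·1) + const.
Setting the derivative to zero: Σxᵢ(yᵢ − βxᵢ)/1 − β/1 = 0, so β = Σxᵢyᵢ / (Σxᵢ² + σ²/τ²).
Σxᵢyᵢ = 6·18 + 2·5 + 2·8 = 134; Σxᵢ² = 44; σ²/τ² = 1.
β̂_MAP = 134 / (44 + 1) = 134/45 ≈ 2.978.

β̂_MAP = 2.978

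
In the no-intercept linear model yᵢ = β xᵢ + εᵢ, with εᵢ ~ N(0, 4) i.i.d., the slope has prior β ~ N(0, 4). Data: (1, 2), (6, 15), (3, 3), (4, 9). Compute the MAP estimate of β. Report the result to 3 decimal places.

β̂_MAP = 2.175

log p(β | y) = −Σ(yᵢ − βxᵢ)²/(2·4) − β²/(2·4) + const.
Setting the derivative to zero: Σxᵢ(yᵢ − βxᵢ)/4 − β/4 = 0, so β = Σxᵢyᵢ / (Σxᵢ² + σ²/τ²).
Σxᵢyᵢ = 1·2 + 6·15 + 3·3 + 4·9 = 137; Σxᵢ² = 62; σ²/τ² = 1.
β̂_MAP = 137 / (62 + 1) = 137/63 ≈ 2.175.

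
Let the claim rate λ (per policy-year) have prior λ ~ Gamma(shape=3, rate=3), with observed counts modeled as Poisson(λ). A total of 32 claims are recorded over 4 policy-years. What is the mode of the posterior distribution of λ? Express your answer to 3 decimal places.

λ̂_MAP = 4.857

Σxᵢ = 32, n = 4.
Posterior ∝ λ^2e^(−3λ) · λ^32e^(−4λ) = λ^34e^(−7λ), i.e. Gamma(shape=35, rate=7).
The mode of a Gamma(a, b) with a ≥ 1 (shape–rate) is (a−1)/b = 34/7 ≈ 4.857.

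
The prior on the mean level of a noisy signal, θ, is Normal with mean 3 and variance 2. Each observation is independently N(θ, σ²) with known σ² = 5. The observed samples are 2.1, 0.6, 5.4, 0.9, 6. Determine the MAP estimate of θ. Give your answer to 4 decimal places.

θ̂_MAP = 3.0000

n = 5; x̄ = (2.1 + 0.6 + 5.4 + 0.9 + 6)/5 = 15/5 = 3.
For a Normal prior and Normal likelihood with known variance, the posterior is Normal; its mode equals its mean, the precision-weighted average.
Prior precision 1/σ₀² = 1/2 = 0.5; data precision n/σ² = 5/5 = 1.
θ̂ = (0.5·3 + 1·3) / (0.5 + 1) = 4.5/1.5 = 3.0000.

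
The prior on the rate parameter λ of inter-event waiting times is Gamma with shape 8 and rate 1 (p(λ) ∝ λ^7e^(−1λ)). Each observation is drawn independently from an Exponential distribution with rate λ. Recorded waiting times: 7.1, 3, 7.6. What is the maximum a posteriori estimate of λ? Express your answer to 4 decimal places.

The Exponential(rate=λ) likelihood is ∝ λ^n e^(−λΣtᵢ). Here n = 3 and Σtᵢ = 7.1 + 3 + 7.6 = 17.7.
Posterior ∝ λ^7e^(−1λ) · λ^3e^(−17.7λ) = λ^10e^(−18.7λ), i.e. Gamma(11, 18.7).
Mode = (a−1)/b = 10/18.7 ≈ 0.5348.

λ̂_MAP = 0.5348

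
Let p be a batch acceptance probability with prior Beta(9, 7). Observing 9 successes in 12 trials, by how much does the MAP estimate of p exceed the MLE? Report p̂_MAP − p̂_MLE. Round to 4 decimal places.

Posterior is Beta(18, 10); MAP = (18−1)/(28−2) = 17/26 ≈ 0.65385.
MLE ignores the prior: p̂_MLE = k/n = 9/12 ≈ 0.75000.
Difference = 17/26 − 9/12 = -5/52 ≈ -0.0962.

MAP − MLE = -0.0962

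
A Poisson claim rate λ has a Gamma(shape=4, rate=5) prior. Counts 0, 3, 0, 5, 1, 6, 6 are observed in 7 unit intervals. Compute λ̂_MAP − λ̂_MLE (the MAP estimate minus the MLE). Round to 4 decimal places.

MAP − MLE = -1.0000

Σxᵢ = 21. Posterior is Gamma(25, 12); MAP = (25−1)/12 = 24/12 ≈ 2.00000.
MLE = x̄ = 21/7 ≈ 3.00000.
Difference = 24/12 − 21/7 = -1 ≈ -1.0000.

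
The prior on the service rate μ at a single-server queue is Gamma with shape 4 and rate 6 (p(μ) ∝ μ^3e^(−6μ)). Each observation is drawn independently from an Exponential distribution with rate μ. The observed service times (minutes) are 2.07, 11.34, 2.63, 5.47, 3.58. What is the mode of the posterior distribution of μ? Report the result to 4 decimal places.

The Exponential(rate=μ) likelihood is ∝ μ^n e^(−μΣtᵢ). Here n = 5 and Σtᵢ = 2.07 + 11.34 + 2.63 + 5.47 + 3.58 = 25.09.
Posterior ∝ μ^3e^(−6μ) · μ^5e^(−25.09μ) = μ^8e^(−31.09μ), i.e. Gamma(9, 31.09).
Mode = (a−1)/b = 8/31.09 ≈ 0.2573.

μ̂_MAP = 0.2573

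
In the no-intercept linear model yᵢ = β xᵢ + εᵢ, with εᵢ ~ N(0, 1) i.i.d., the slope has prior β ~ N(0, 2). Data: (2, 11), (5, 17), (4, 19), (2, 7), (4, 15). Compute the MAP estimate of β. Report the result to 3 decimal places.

β̂_MAP = 3.924

log p(β | y) = −Σ(yᵢ − βxᵢ)²/(2·1) − β²/(2·2) + const.
Setting the derivative to zero: Σxᵢ(yᵢ − βxᵢ)/1 − β/2 = 0, so β = Σxᵢyᵢ / (Σxᵢ² + σ²/τ²).
Σxᵢyᵢ = 2·11 + 5·17 + 4·19 + 2·7 + 4·15 = 257; Σxᵢ² = 65; σ²/τ² = 0.5.
β̂_MAP = 257 / (65 + 0.5) = 257/65.5 ≈ 3.924.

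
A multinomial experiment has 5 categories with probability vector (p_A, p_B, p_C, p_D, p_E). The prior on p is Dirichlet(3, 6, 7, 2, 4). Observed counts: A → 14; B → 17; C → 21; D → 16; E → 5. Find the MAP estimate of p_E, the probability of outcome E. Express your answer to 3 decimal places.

MAP estimate of p_E = 0.089

The posterior is Dirichlet(αᵢ + nᵢ) = Dirichlet(17, 23, 28, 18, 9).
For a Dirichlet(a₁,…,a_K) with all aᵢ > 1, the mode has j-th component (aⱼ − 1)/(Σaᵢ − K).
Here Σaᵢ = 95 and K = 5, so p_E = (9 − 1)/(95 − 5) = 8/90 ≈ 0.089.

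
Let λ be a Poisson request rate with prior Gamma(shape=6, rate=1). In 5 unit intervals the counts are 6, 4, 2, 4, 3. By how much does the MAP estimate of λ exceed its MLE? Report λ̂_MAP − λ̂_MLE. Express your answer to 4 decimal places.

MAP − MLE = 0.2000

Σxᵢ = 19. Posterior is Gamma(25, 6); MAP = (25−1)/6 = 24/6 ≈ 4.00000.
MLE = x̄ = 19/5 ≈ 3.80000.
Difference = 24/6 − 19/5 = 1/5 ≈ 0.2000.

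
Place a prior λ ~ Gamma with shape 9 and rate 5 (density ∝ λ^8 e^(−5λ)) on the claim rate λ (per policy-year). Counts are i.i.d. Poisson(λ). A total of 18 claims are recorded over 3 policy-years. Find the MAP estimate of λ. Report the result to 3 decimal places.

Σxᵢ = 18, n = 3.
Posterior ∝ λ^8e^(−5λ) · λ^18e^(−3λ) = λ^26e^(−8λ), i.e. Gamma(shape=27, rate=8).
The mode of a Gamma(a, b) with a ≥ 1 (shape–rate) is (a−1)/b = 26/8 ≈ 3.250.

λ̂_MAP = 3.250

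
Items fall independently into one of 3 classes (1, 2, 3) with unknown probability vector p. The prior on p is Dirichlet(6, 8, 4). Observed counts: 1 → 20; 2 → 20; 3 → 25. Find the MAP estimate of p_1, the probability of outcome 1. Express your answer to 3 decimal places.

MAP estimate: 0.313

The posterior is Dirichlet(αᵢ + nᵢ) = Dirichlet(26, 28, 29).
For a Dirichlet(a₁,…,a_K) with all aᵢ > 1, the mode has j-th component (aⱼ − 1)/(Σaᵢ − K).
Here Σaᵢ = 83 and K = 3, so p_1 = (26 − 1)/(83 − 3) = 25/80 ≈ 0.313.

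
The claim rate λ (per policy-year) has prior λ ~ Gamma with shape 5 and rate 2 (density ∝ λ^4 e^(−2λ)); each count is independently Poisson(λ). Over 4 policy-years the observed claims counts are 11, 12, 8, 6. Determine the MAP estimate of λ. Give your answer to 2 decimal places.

λ̂_MAP = 6.83

Σxᵢ = 11+12+8+6 = 37, with n = 4.
Posterior ∝ λ^4e^(−2λ) · λ^37e^(−4λ) = λ^41e^(−6λ), i.e. Gamma(shape=42, rate=6).
The mode of a Gamma(a, b) with a ≥ 1 (shape–rate) is (a−1)/b = 41/6 ≈ 6.83.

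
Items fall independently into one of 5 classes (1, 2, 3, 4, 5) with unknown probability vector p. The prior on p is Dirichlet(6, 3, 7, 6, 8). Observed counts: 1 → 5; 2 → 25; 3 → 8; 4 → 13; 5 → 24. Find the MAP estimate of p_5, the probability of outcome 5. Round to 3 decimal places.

The posterior is Dirichlet(αᵢ + nᵢ) = Dirichlet(11, 28, 15, 19, 32).
For a Dirichlet(a₁,…,a_K) with all aᵢ > 1, the mode has j-th component (aⱼ − 1)/(Σaᵢ − K).
Here Σaᵢ = 105 and K = 5, so p_5 = (32 − 1)/(105 − 5) = 31/100 ≈ 0.310.

MAP estimate: 0.310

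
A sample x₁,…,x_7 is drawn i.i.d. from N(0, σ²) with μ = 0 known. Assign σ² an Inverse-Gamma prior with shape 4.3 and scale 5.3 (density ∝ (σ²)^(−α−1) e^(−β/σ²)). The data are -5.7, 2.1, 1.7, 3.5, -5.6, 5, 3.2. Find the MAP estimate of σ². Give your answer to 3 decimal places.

σ̂²_MAP = 7.343

Sum of squared deviations about the known mean: SS = (-5.7−0)² + (2.1−0)² + (1.7−0)² + (3.5−0)² + (-5.6−0)² + (5−0)² + (3.2−0)² = 118.64.
The Normal likelihood contributes (σ²)^(−n/2) exp(−SS/(2σ²)), so the posterior is Inverse-Gamma(α + n/2, β + SS/2) = Inverse-Gamma(7.8, 64.62).
The mode of Inverse-Gamma(a, b) is b/(a+1) = 64.62/8.8 ≈ 7.343.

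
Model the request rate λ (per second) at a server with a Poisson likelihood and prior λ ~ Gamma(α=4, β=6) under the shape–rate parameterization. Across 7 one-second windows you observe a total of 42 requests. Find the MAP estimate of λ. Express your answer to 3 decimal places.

λ̂_MAP = 3.462

Σxᵢ = 42, n = 7.
Posterior ∝ λ^3e^(−6λ) · λ^42e^(−7λ) = λ^45e^(−13λ), i.e. Gamma(shape=46, rate=13).
The mode of a Gamma(a, b) with a ≥ 1 (shape–rate) is (a−1)/b = 45/13 ≈ 3.462.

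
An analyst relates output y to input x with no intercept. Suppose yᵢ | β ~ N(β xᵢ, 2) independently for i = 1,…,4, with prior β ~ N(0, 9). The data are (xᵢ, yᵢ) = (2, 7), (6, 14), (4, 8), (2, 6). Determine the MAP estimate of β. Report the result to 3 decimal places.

β̂_MAP = 2.358

log p(β | y) = −Σ(yᵢ − βxᵢ)²/(2·2) − β²/(2·9) + const.
Setting the derivative to zero: Σxᵢ(yᵢ − βxᵢ)/2 − β/9 = 0, so β = Σxᵢyᵢ / (Σxᵢ² + σ²/τ²).
Σxᵢyᵢ = 2·7 + 6·14 + 4·8 + 2·6 = 142; Σxᵢ² = 60; σ²/τ² = 2/9.
β̂_MAP = 142 / (60 + 2/9) = 142/(542/9) = 639/271 ≈ 2.358.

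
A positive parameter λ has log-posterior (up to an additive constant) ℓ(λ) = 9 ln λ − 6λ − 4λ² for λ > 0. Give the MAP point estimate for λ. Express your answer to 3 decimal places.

ℓ'(λ) = 9/λ − 6 − 8λ. Setting this to zero and multiplying by λ: 8λ² + 6λ − 9 = 0.
λ = (−6 + √(6² + 4·8·9)) / (2·8) = (−6 + √324) / 16 = (−6 + 18)/16 = 3/4.
ℓ''(λ) = −9/λ² − 8 < 0, confirming a maximum.

λ̂_MAP = 0.750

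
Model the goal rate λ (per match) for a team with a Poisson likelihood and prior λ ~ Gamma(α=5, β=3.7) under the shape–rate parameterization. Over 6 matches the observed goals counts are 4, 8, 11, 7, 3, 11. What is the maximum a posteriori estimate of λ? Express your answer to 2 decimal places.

Σxᵢ = 4+8+11+7+3+11 = 44, with n = 6.
Posterior ∝ λ^4e^(−3.7λ) · λ^44e^(−6λ) = λ^48e^(−9.7λ), i.e. Gamma(shape=49, rate=9.7).
The mode of a Gamma(a, b) with a ≥ 1 (shape–rate) is (a−1)/b = 48/9.7 ≈ 4.95.

λ̂_MAP = 4.95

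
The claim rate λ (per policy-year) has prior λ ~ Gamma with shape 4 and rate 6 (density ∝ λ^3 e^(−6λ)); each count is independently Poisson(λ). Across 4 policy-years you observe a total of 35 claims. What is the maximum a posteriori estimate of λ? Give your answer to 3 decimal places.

λ̂_MAP = 3.800

Σxᵢ = 35, n = 4.
Posterior ∝ λ^3e^(−6λ) · λ^35e^(−4λ) = λ^38e^(−10λ), i.e. Gamma(shape=39, rate=10).
The mode of a Gamma(a, b) with a ≥ 1 (shape–rate) is (a−1)/b = 38/10 ≈ 3.800.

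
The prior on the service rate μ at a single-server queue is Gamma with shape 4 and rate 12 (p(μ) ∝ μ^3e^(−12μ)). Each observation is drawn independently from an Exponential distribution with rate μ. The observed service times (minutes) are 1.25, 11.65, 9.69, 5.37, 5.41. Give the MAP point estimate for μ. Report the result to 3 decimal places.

μ̂_MAP = 0.176

The Exponential(rate=μ) likelihood is ∝ μ^n e^(−μΣtᵢ). Here n = 5 and Σtᵢ = 1.25 + 11.65 + 9.69 + 5.37 + 5.41 = 33.37.
Posterior ∝ μ^3e^(−12μ) · μ^5e^(−33.37μ) = μ^8e^(−45.37μ), i.e. Gamma(9, 45.37).
Mode = (a−1)/b = 8/45.37 ≈ 0.176.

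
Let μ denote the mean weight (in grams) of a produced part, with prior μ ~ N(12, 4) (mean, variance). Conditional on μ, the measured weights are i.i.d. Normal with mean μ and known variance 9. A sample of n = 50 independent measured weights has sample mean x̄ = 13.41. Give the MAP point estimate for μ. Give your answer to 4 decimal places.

μ̂_MAP = 13.3493

n = 50, x̄ = 13.41.
For a Normal prior and Normal likelihood with known variance, the posterior is Normal; its mode equals its mean, the precision-weighted average.
Prior precision 1/σ₀² = 1/4 = 0.25; data precision n/σ² = 50/9.
μ̂ = (0.25·12 + (50/9)·13.41) / (0.25 + 50/9) = 77.5/(209/36) = 2790/209 ≈ 13.3493.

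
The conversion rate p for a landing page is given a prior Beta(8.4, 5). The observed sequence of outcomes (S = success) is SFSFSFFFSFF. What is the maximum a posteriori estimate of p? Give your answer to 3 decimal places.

p̂_MAP = 0.509

Prior: Beta(8.4, 5).
Data: 4 successes in 11 trials (from the sequence). The binomial likelihood contributes p^4(1−p)^7, so the posterior is Beta(8.4+4, 5+7) = Beta(12.4, 12).
For Beta(a, b) with a, b > 1 the mode is (a−1)/(a+b−2) = 11.4/22.4 ≈ 0.509.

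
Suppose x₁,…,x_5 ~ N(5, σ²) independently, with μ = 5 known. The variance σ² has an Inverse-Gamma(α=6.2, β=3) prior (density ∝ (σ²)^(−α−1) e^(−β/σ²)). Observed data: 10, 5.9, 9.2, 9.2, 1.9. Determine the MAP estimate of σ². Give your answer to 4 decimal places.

σ̂²_MAP = 3.9536

Sum of squared deviations about the known mean: SS = (10−5)² + (5.9−5)² + (9.2−5)² + (9.2−5)² + (1.9−5)² = 70.7.
The Normal likelihood contributes (σ²)^(−n/2) exp(−SS/(2σ²)), so the posterior is Inverse-Gamma(α + n/2, β + SS/2) = Inverse-Gamma(8.7, 38.35).
The mode of Inverse-Gamma(a, b) is b/(a+1) = 38.35/9.7 ≈ 3.9536.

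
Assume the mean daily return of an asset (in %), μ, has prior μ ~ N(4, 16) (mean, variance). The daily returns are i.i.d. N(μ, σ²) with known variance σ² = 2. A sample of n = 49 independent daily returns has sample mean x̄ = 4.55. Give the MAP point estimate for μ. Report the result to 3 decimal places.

μ̂_MAP = 4.549

n = 49, x̄ = 4.55.
For a Normal prior and Normal likelihood with known variance, the posterior is Normal; its mode equals its mean, the precision-weighted average.
Prior precision 1/σ₀² = 1/16 = 0.0625; data precision n/σ² = 49/2 = 24.5.
μ̂ = (0.0625·4 + 24.5·4.55) / (0.0625 + 24.5) = 111.725/24.5625 = 8938/1965 ≈ 4.549.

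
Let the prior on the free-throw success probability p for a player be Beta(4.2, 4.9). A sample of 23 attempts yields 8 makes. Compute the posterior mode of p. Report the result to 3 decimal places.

p̂_MAP = 0.372

Prior: Beta(4.2, 4.9).
Data: 8 successes in 23 trials. The binomial likelihood contributes p^8(1−p)^15, so the posterior is Beta(4.2+8, 4.9+15) = Beta(12.2, 19.9).
For Beta(a, b) with a, b > 1 the mode is (a−1)/(a+b−2) = 11.2/30.1 ≈ 0.372.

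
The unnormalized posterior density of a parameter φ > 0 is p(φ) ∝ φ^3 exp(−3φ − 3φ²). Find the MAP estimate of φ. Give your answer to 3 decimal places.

φ̂_MAP = 0.500

ℓ'(φ) = 3/φ − 3 − 6φ. Setting this to zero and multiplying by φ: 6φ² + 3φ − 3 = 0.
φ = (−3 + √(3² + 4·6·3)) / (2·6) = (−3 + √81) / 12 = (−3 + 9)/12 = 1/2.
ℓ''(φ) = −3/φ² − 6 < 0, confirming a maximum.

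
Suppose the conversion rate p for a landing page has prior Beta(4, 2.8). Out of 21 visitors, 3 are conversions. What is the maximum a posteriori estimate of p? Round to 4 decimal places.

Prior: Beta(4, 2.8).
Data: 3 successes in 21 trials. The binomial likelihood contributes p^3(1−p)^18, so the posterior is Beta(4+3, 2.8+18) = Beta(7, 20.8).
For Beta(a, b) with a, b > 1 the mode is (a−1)/(a+b−2) = 6/25.8 ≈ 0.2326.

p̂_MAP = 0.2326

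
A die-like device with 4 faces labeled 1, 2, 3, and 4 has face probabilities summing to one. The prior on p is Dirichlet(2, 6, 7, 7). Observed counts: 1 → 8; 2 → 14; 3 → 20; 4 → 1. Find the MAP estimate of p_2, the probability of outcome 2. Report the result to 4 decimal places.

The posterior is Dirichlet(αᵢ + nᵢ) = Dirichlet(10, 20, 27, 8).
For a Dirichlet(a₁,…,a_K) with all aᵢ > 1, the mode has j-th component (aⱼ − 1)/(Σaᵢ − K).
Here Σaᵢ = 65 and K = 4, so p_2 = (20 − 1)/(65 − 4) = 19/61 ≈ 0.3115.

MAP estimate: 0.3115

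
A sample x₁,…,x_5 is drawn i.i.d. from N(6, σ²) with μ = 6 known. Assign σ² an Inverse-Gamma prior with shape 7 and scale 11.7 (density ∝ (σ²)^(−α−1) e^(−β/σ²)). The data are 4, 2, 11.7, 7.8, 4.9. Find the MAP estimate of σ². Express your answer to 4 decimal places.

Sum of squared deviations about the known mean: SS = (4−6)² + (2−6)² + (11.7−6)² + (7.8−6)² + (4.9−6)² = 56.94.
The Normal likelihood contributes (σ²)^(−n/2) exp(−SS/(2σ²)), so the posterior is Inverse-Gamma(α + n/2, β + SS/2) = Inverse-Gamma(9.5, 40.17).
The mode of Inverse-Gamma(a, b) is b/(a+1) = 40.17/10.5 ≈ 3.8257.

σ̂²_MAP = 3.8257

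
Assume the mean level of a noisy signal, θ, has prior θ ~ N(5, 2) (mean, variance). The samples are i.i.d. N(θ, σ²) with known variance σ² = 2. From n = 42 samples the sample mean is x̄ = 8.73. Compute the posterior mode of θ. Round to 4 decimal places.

θ̂_MAP = 8.6433

n = 42, x̄ = 8.73.
For a Normal prior and Normal likelihood with known variance, the posterior is Normal; its mode equals its mean, the precision-weighted average.
Prior precision 1/σ₀² = 1/2 = 0.5; data precision n/σ² = 42/2 = 21.
θ̂ = (0.5·5 + 21·8.73) / (0.5 + 21) = 185.83/21.5 = 18583/2150 ≈ 8.6433.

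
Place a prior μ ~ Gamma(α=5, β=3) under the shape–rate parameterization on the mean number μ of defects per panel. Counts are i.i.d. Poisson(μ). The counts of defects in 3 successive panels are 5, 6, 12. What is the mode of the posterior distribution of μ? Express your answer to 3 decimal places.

μ̂_MAP = 4.500

Σxᵢ = 5+6+12 = 23, with n = 3.
Posterior ∝ μ^4e^(−3μ) · μ^23e^(−3μ) = μ^27e^(−6μ), i.e. Gamma(shape=28, rate=6).
The mode of a Gamma(a, b) with a ≥ 1 (shape–rate) is (a−1)/b = 27/6 ≈ 4.500.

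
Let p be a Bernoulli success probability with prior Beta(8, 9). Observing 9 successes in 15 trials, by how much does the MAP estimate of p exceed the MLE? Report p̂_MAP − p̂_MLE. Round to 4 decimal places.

Posterior is Beta(17, 15); MAP = (17−1)/(32−2) = 16/30 ≈ 0.53333.
MLE ignores the prior: p̂_MLE = k/n = 9/15 ≈ 0.60000.
Difference = 16/30 − 9/15 = -1/15 ≈ -0.0667.

MAP − MLE = -0.0667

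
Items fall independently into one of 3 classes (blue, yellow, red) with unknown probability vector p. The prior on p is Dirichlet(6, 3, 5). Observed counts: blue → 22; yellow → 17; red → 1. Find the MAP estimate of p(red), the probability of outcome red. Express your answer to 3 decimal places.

The posterior is Dirichlet(αᵢ + nᵢ) = Dirichlet(28, 20, 6).
For a Dirichlet(a₁,…,a_K) with all aᵢ > 1, the mode has j-th component (aⱼ − 1)/(Σaᵢ − K).
Here Σaᵢ = 54 and K = 3, so p(red) = (6 − 1)/(54 − 3) = 5/51 ≈ 0.098.

MAP estimate of p(red) = 0.098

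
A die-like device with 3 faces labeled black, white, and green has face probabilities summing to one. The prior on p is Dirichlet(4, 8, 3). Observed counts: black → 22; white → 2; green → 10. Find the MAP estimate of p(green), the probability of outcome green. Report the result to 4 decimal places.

MAP estimate of p(green) = 0.2609

The posterior is Dirichlet(αᵢ + nᵢ) = Dirichlet(26, 10, 13).
For a Dirichlet(a₁,…,a_K) with all aᵢ > 1, the mode has j-th component (aⱼ − 1)/(Σaᵢ − K).
Here Σaᵢ = 49 and K = 3, so p(green) = (13 − 1)/(49 − 3) = 12/46 ≈ 0.2609.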